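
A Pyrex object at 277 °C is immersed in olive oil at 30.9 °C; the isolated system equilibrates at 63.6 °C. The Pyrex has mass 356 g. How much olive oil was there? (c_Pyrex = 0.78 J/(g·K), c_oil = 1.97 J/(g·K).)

Heat gained plus heat lost sum to zero:
356×0.78×(63.6 − 277) + m×1.97×(63.6 − 30.9) = 0
64.42 m = 59257
m = 59257/64.42 ≈ 919.9 g

m ≈ 920 g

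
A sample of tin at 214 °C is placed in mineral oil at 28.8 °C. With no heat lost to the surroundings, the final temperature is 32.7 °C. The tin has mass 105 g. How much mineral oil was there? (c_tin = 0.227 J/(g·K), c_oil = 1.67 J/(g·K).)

m ≈ 663 g

Taking heat into each body as positive, Σ m c ΔT = 0:
105×0.227×(32.7 − 214) + m×1.67×(32.7 − 28.8) = 0
6.513 m = 4321.3
m = 4321.3/6.513 ≈ 663.5 g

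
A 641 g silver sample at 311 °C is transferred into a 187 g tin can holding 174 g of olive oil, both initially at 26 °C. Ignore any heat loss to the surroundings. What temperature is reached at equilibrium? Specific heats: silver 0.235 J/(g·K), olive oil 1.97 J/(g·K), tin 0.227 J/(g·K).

Setting the total heat transfer to zero:
641×0.235×(T − 311) + 174×1.97×(T − 26) + 187×0.227×(T − 26) = 0
150.63(T − 311) + 342.78(T − 26) + 42.45(T − 26) = 0
(150.63 + 342.78 + 42.45) T = 150.63×311 + 342.78×26 + 42.45×26
T = 56863 / 535.86 = 106 °C

T_f ≈ 106.1 °C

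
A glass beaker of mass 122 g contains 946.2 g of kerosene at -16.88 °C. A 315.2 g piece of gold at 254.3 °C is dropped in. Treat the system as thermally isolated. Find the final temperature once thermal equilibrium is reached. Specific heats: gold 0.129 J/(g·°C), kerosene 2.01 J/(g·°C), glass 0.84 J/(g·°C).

Setting the total heat transfer to zero:
315.2*0.129*(T − 254.3) + 946.2*2.01*(T − (-16.88)) + 122*0.84*(T − (-16.88)) = 0
(40.66 + 1901.9 + 102.48) T = 40.66*254.3 + 1901.9*(-16.88) + 102.48*(-16.88)
T = -23493 / 2045 = -11.5 °C

T_f ≈ -11.5 °C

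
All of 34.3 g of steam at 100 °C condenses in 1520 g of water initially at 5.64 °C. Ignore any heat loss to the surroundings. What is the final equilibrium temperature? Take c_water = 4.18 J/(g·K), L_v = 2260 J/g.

Energy conservation, ΣQ = 0:
steam→water at 100 °C releases m L_v = 34.3·2260 = 77518
  condensate cools 100→T: 34.3·4.18·(T − 100) = 143.37(T − 100)
  original water: 6353.6(T − 5.64)
6497 T = 77518 + 14337 + 35834 = 127690
T ≈ 19.65 °C — below 100 °C, confirming all the steam condensed.

T_f ≈ 19.7 °C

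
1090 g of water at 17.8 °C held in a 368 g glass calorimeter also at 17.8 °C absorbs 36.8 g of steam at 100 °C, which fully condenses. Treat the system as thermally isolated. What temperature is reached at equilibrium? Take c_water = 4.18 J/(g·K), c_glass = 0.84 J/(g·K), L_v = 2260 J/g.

T_f ≈ 36.9 °C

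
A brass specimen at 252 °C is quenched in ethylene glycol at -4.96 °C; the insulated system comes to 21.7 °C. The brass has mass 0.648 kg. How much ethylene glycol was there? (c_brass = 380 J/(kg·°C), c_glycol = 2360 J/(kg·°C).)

m ≈ 0.901 kg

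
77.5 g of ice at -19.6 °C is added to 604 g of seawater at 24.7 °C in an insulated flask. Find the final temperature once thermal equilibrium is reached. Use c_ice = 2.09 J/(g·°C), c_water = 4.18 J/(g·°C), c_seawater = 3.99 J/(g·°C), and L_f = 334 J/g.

Taking heat into each body as positive, Σ m c ΔT = 0:
warm ice to 0 °C: 77.5·2.09·(0 − (-19.6)) = 3174.7
  latent heat to melt: 77.5·334 = 25885
  warm the meltwater: 323.95 T
  seawater: 2410(T − 24.7)
2733.9 T = 59526 − 29060 = 30466
T ≈ 11.14 °C (positive, so assuming full melt was valid).

T_f ≈ 11.1 °C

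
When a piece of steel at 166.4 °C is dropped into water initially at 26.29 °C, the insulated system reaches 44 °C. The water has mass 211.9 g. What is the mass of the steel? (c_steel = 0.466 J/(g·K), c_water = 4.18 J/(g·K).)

m ≈ 275 g

|Q_steel| = |Q_water|:
m·0.466·(166.4 − 44) = 211.9·4.18·(44 − 26.29)
57.04 m = 15686  ⇒  m ≈ 275 g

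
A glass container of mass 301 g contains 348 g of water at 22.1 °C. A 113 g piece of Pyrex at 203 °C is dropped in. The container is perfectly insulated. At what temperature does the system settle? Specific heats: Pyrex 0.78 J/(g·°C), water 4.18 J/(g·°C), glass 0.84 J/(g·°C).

T_f is the heat-capacity-weighted average of the initial temperatures:
T_f = (88.14·203 + 1454.6·22.1 + 252.84·22.1) / (88.14 + 1454.6 + 252.84)
    = 55628 / 1795.6 ≈ 30.98 °C

T_f ≈ 31.0 °C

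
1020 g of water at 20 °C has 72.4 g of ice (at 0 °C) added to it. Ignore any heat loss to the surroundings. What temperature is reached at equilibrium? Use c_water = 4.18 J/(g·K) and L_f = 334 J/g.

T_f ≈ 13.4 °C

Setting the total heat transfer to zero:
latent heat to melt: 72.4×334 = 24182
  warm the meltwater: 302.63 T
  water: 4263.6(T − 20)
4566.2 T = 85272 − 24182 = 61090
T ≈ 13.38 °C. Since T > 0 °C, the all-ice-melts assumption holds.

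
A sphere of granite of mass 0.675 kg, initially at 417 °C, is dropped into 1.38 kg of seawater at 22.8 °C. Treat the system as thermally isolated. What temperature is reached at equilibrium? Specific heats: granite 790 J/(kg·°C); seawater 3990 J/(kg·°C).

T_f ≈ 57.6 °C

With ΣQ=0 the equilibrium temperature is the m·c-weighted mean:
T_f = (533.25·417 + 5506.2·22.8) / (533.25 + 5506.2)
    = 347907 / 6039.4 ≈ 57.61 °C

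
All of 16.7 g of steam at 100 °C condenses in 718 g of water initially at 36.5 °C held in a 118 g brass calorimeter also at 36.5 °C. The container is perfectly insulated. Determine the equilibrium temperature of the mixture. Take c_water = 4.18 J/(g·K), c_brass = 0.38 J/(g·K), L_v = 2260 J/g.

T_f ≈ 50.0 °C

Net heat exchanged in the isolated system is zero:
condense steam: −16.7×2260 = −37742; condensed water 100 °C→T: 69.81(T − 100); water warms: 718×4.18×(T − 36.5) = 3001.2(T − 36.5); cup: 44.84(T − 36.5)
3115.9 T = 37742 + 6980.6 + 111182 = 155905
T ≈ 50.04 °C (< 100 °C, so full condensation is consistent).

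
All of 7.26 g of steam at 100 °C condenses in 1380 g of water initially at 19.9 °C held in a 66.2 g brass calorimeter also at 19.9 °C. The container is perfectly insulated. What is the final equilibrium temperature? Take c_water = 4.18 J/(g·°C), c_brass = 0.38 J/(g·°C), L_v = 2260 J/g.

T_f ≈ 23.1 °C

Heat gained plus heat lost sum to zero:
steam→water at 100 °C releases m L_v = 7.26·2260 = 16408
  condensed water 100 °C→T: 30.35(T − 100)
  water warms: 1380·4.18·(T − 19.9) = 5768.4(T − 19.9)
  brass cup: 66.2·0.38·(T − 19.9) = 25.16(T − 19.9)
5823.9 T = 16408 + 3034.7 + 115292 = 134734
T ≈ 23.13 °C — below 100 °C, confirming all the steam condensed.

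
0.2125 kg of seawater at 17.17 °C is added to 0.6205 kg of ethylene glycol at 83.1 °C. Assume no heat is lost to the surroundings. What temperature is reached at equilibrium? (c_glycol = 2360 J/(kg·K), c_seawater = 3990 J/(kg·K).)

T_f ≈ 58.9 °C

Net heat exchanged in the isolated system is zero:
0.6205*2360*(T − 83.1) + 0.2125*3990*(T − 17.17) = 0
1464.4(T − 83.1) + 847.88(T − 17.17) = 0
2312.3 T = 136248
T ≈ 58.92 °C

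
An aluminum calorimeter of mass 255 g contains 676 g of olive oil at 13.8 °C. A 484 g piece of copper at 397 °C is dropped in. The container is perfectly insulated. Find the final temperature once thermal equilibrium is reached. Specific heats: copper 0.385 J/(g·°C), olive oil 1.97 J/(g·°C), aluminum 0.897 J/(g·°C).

T_f ≈ 54.7 °C

Conservation of energy gives ΣQ = 0:
484*0.385*(T − 397) + 676*1.97*(T − 13.8) + 255*0.897*(T − 13.8) = 0
186.34(T − 397) + 1331.7(T − 13.8) + 228.74(T − 13.8) = 0
(186.34 + 1331.7 + 228.74) T = 186.34*397 + 1331.7*13.8 + 228.74*13.8
T ≈ 54.68 °C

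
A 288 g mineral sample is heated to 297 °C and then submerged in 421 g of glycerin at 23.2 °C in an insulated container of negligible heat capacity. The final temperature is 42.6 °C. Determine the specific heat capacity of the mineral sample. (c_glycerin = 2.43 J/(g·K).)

c ≈ 0.271 J/(g·K)

Heat lost by the mineral sample = heat gained by the glycerin:
288·c·(297 − 42.6) = 421·2.43·(42.6 − 23.2)
73267 c = 19847  ⇒  c ≈ 0.2709 J/(g·K)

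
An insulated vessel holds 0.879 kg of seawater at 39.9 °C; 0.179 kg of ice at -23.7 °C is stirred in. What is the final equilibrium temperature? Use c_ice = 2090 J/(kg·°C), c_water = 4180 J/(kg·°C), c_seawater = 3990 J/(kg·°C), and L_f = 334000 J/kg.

T_f ≈ 16.8 °C

Heat gained plus heat lost sum to zero:
ice -23.7→0 °C: 0.179·2090·23.7 = 8866.4
  fusion: m_ice L_f = 0.179·334000 = 59786
  warm the meltwater: 748.22 T
  seawater cools: 0.879·3990·(T − 39.9) = 3507.2(T − 39.9)
4255.4 T = 139938 − 68652 = 71285
T ≈ 16.75 °C. Since T > 0 °C, the all-ice-melts assumption holds.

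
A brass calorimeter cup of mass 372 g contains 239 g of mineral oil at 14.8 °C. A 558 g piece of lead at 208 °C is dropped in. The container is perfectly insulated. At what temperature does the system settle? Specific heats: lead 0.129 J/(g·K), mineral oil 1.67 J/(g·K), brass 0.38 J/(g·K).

T_f ≈ 37.5 °C

Heat gained plus heat lost sum to zero:
558×0.129×(T − 208) + 239×1.67×(T − 14.8) + 372×0.38×(T − 14.8) = 0
71.98(T − 208) + 399.13(T − 14.8) + 141.36(T − 14.8) = 0
612.47 T = 22972
T = 22972 / 612.47 = 37.5 °C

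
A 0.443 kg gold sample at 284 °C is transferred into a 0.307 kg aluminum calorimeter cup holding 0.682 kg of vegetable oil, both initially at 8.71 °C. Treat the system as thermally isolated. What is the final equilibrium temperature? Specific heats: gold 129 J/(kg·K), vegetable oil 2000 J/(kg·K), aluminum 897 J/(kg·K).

T_f ≈ 18.0 °C

Let T be the final temperature. ΣQ_i = 0:
0.443×129×(T − 284) + 0.682×2000×(T − 8.71) + 0.307×897×(T − 8.71) = 0
(57.15 + 1364 + 275.38) T = 57.15×284 + 1364×8.71 + 275.38×8.71
T ≈ 17.98 °C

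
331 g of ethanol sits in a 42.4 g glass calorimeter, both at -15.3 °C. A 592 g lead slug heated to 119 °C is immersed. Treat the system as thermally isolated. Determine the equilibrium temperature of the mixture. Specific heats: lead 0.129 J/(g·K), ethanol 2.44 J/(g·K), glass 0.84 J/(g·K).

With ΣQ=0 the equilibrium temperature is the m·c-weighted mean:
T_f = (76.37×119 + 807.64×(-15.3) + 35.62×(-15.3)) / (76.37 + 807.64 + 35.62)
    = -3814 / 919.62 ≈ -4.15 °C

T_f ≈ -4.1 °C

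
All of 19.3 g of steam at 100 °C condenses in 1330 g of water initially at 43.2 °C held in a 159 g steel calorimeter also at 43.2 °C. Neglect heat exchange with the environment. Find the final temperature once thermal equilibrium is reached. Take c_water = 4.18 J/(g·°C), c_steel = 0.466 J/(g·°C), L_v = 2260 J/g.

Taking heat into each body as positive, Σ m c ΔT = 0:
condense steam: −19.3×2260 = −43618
  condensed water 100 °C→T: 80.67(T − 100)
  water warms: 1330×4.18×(T − 43.2) = 5559.4(T − 43.2)
  cup: 74.09(T − 43.2)
5714.2 T = 43618 + 8067.4 + 243367 = 295052
T ≈ 51.64 °C — below 100 °C, confirming all the steam condensed.

T_f ≈ 51.6 °C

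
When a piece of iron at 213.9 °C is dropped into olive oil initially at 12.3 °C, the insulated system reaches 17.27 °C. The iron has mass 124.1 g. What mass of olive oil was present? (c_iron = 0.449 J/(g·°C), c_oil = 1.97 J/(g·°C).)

|Q_iron| = |Q_oil|:
124.1·0.449·(213.9 − 17.27) = m·1.97·(17.27 − 12.3)
9.791 m = 10956  ⇒  m ≈ 1119 g

m ≈ 1120 g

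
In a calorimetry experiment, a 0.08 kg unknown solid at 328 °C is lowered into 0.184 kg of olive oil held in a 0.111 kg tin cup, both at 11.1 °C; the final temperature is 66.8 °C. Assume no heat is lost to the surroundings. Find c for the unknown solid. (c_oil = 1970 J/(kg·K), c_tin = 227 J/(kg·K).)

c ≈ 1030 J/(kg·K)

Let T be the final temperature. ΣQ_i = 0:
0.08·c·(66.8 − 328) + 0.184·1970·(66.8 − 11.1) + 0.111·227·(66.8 − 11.1) = 0
-20.9 c = -21594
c = -21594/-20.9 ≈ 1033 J/(kg·K)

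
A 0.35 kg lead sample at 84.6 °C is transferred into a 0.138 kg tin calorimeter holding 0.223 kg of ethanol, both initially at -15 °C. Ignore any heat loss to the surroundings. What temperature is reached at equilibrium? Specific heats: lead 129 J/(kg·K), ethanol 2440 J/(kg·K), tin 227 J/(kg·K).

T_f ≈ -7.8 °C

Taking heat into each body as positive, Σ m c ΔT = 0:
0.35×129×(T − 84.6) + 0.223×2440×(T − (-15)) + 0.138×227×(T − (-15)) = 0
620.6 T = -4812
T = -4812 / 620.6 = -7.75 °C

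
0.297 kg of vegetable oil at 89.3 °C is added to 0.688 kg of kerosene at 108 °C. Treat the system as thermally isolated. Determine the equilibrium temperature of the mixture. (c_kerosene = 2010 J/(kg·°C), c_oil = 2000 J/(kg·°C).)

T_f = Σ m_i c_i T_i / Σ m_i c_i:
T_f = (1382.9×108 + 594×89.3) / (1382.9 + 594)
    = 202395 / 1976.9 ≈ 102.38 °C

T_f ≈ 102.4 °C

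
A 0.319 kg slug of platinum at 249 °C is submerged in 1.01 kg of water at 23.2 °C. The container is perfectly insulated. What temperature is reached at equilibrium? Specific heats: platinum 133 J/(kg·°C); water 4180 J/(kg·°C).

T_f ≈ 25.4 °C

T_f is the heat-capacity-weighted average of the initial temperatures:
T_f = (42.43*249 + 4221.8*23.2) / (42.43 + 4221.8)
    = 108510 / 4264.2 ≈ 25.45 °C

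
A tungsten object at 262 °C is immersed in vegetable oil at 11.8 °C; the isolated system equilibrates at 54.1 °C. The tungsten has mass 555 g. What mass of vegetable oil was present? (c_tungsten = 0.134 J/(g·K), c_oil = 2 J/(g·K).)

m ≈ 183 g

|Q_tungsten| = |Q_oil|:
555×0.134×(262 − 54.1) = m×2×(54.1 − 11.8)
84.6 m = 15462  ⇒  m ≈ 182.8 g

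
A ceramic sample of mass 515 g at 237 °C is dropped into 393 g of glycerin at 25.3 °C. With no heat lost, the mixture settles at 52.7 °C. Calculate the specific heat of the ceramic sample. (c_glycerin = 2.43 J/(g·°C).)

m_s c (T_s − T_f) = m_glycerin c_glycerin (T_f − T_0):
515×c×(237 − 52.7) = 393×2.43×(52.7 − 25.3)
94914 c = 26167  ⇒  c ≈ 0.2757 J/(g·°C)

c ≈ 0.276 J/(g·°C)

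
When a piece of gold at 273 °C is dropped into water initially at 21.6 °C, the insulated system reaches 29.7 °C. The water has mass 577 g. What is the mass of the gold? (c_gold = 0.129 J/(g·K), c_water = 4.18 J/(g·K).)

m ≈ 622 g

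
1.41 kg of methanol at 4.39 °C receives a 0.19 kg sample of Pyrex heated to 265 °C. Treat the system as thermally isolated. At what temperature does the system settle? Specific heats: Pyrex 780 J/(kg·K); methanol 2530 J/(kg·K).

T_f ≈ 14.8 °C

T_f = Σ m_i c_i T_i / Σ m_i c_i:
T_f = (148.2·265 + 3567.3·4.39) / (148.2 + 3567.3)
    = 54933 / 3715.5 ≈ 14.78 °C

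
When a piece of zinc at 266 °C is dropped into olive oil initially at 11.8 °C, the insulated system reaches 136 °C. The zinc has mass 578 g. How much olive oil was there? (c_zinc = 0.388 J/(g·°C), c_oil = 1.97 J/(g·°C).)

m ≈ 119 g

Heat lost by the zinc = heat gained by the oil:
578×0.388×(266 − 136) = m×1.97×(136 − 11.8)
244.67 m = 29154  ⇒  m ≈ 119.2 g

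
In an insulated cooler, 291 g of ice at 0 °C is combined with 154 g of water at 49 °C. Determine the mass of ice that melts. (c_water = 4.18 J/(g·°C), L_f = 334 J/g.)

Heat available from the water dropping to 0 °C: 154·4.18·49 = 31542 J.
Fully melting the ice requires m_ice L_f = 291·334 = 97194 J.
Since 31542 < 97194 J, not all the ice melts; equilibrium is at 0 °C.
m_melt = 31542 / L_f = 94.44 g.

m_melted ≈ 94.4 g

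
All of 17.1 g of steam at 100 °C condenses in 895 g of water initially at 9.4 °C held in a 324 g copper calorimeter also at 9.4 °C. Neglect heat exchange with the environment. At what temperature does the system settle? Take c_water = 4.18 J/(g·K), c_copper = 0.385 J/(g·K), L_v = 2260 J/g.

Let T be the final temperature. ΣQ_i = 0:
condense steam: −17.1×2260 = −38646; condensate cools 100→T: 17.1×4.18×(T − 100) = 71.48(T − 100); water warms: 895×4.18×(T − 9.4) = 3741.1(T − 9.4); cup: 124.74(T − 9.4)
3937.3 T = 38646 + 7147.8 + 36339 = 82133
T ≈ 20.86 °C — below 100 °C, confirming all the steam condensed.

T_f ≈ 20.9 °C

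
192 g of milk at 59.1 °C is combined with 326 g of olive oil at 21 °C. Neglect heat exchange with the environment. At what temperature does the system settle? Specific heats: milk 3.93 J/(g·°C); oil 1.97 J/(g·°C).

T_f is the heat-capacity-weighted average of the initial temperatures:
T_f = (754.56×59.1 + 642.22×21) / (754.56 + 642.22)
    = 58081 / 1396.8 ≈ 41.58 °C

T_f ≈ 41.6 °C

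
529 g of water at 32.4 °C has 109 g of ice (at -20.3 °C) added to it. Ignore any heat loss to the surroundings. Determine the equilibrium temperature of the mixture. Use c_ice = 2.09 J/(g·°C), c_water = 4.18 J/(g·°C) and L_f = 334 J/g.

T_f ≈ 11.5 °C

Let T be the final temperature. ΣQ_i = 0:
warm ice to 0 °C: 109·2.09·(0 − (-20.3)) = 4624.5
  melt ice: 109·334 = 36406
  warm the meltwater: 455.62 T
  water: 2211.2(T − 32.4)
2666.8 T = 71644 − 41031 = 30613
T ≈ 11.48 °C. Since T > 0 °C, the all-ice-melts assumption holds.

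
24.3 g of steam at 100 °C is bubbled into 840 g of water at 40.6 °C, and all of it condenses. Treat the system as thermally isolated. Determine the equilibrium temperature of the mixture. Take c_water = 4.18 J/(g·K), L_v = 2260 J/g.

T_f ≈ 57.5 °C

Taking heat into each body as positive, Σ m c ΔT = 0:
condense steam: −24.3×2260 = −54918
  condensed water 100 °C→T: 101.57(T − 100)
  water warms: 840×4.18×(T − 40.6) = 3511.2(T − 40.6)
3612.8 T = 54918 + 10157 + 142555 = 207630
T ≈ 57.47 °C (< 100 °C, so full condensation is consistent).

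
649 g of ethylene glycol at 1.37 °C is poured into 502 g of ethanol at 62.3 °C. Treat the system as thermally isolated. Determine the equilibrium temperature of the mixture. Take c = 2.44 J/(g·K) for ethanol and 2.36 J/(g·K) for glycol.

T_f ≈ 28.4 °C

Net heat exchanged in the isolated system is zero:
502*2.44*(T − 62.3) + 649*2.36*(T − 1.37) = 0
2756.5 T = 78408
T = 78408 / 2756.5 = 28.4 °C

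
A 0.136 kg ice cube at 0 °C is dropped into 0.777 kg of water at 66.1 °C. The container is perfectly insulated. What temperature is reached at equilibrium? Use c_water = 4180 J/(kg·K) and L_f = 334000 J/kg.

T_f ≈ 44.4 °C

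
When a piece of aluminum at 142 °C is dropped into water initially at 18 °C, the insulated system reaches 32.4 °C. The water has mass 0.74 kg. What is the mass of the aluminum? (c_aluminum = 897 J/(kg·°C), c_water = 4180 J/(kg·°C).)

m ≈ 0.453 kg

|Q_aluminum| = |Q_water|:
m·897·(142 − 32.4) = 0.74·4180·(32.4 − 18)
98311 m = 44542  ⇒  m ≈ 0.4531 kg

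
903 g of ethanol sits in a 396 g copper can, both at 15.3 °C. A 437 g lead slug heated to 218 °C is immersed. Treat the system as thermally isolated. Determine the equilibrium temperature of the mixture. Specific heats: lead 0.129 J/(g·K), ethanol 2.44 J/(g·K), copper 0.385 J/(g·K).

T_f ≈ 20.0 °C

Net heat exchanged in the isolated system is zero:
437*0.129*(T − 218) + 903*2.44*(T − 15.3) + 396*0.385*(T − 15.3) = 0
56.37(T − 218) + 2203.3(T − 15.3) + 152.46(T − 15.3) = 0
(56.37 + 2203.3 + 152.46) T = 56.37*218 + 2203.3*15.3 + 152.46*15.3
T ≈ 20.04 °C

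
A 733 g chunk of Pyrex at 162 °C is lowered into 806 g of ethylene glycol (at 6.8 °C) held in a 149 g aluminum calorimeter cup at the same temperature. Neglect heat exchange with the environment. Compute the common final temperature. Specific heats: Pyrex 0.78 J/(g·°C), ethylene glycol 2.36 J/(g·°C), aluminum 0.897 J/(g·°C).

T_f ≈ 40.8 °C

Heat gained plus heat lost sum to zero:
733×0.78×(T − 162) + 806×2.36×(T − 6.8) + 149×0.897×(T − 6.8) = 0
(571.74 + 1902.2 + 133.65) T = 571.74×162 + 1902.2×6.8 + 133.65×6.8
T = 106465/2607.6 ≈ 40.83 °C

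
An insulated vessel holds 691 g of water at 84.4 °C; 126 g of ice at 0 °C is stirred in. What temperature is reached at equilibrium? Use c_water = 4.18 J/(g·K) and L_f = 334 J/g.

T_f ≈ 59.1 °C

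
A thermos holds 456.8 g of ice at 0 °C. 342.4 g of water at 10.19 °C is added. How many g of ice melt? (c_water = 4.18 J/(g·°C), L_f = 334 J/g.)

m_melted ≈ 43.7 g

Cooling the water to 0 °C releases 342.4×4.18×10.19 = 14584 J.
To melt every bit of ice: 456.8×334 = 152571 J.
That's not enough to melt it all — equilibrium is at 0 °C with ice remaining.
m_melt = 14584 / L_f = 43.67 g.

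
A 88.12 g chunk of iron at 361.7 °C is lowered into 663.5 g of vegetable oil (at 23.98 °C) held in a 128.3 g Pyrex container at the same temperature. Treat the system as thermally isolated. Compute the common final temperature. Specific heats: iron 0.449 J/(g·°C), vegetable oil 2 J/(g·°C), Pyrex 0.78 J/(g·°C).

T_f ≈ 33.1 °C

Heat gained plus heat lost sum to zero:
88.12·0.449·(T − 361.7) + 663.5·2·(T − 23.98) + 128.3·0.78·(T − 23.98) = 0
39.57(T − 361.7) + 1327(T − 23.98) + 100.07(T − 23.98) = 0
1466.6 T = 48532
T = 48532/1466.6 ≈ 33.09 °C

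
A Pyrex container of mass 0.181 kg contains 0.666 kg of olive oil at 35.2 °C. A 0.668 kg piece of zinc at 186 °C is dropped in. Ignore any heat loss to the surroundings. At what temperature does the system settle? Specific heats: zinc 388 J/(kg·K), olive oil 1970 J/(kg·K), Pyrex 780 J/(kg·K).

T_f ≈ 58.0 °C

Let T be the final temperature. ΣQ_i = 0:
0.668×388×(T − 186) + 0.666×1970×(T − 35.2) + 0.181×780×(T − 35.2) = 0
259.18(T − 186) + 1312(T − 35.2) + 141.18(T − 35.2) = 0
(259.18 + 1312 + 141.18) T = 259.18×186 + 1312×35.2 + 141.18×35.2
T ≈ 58.02 °C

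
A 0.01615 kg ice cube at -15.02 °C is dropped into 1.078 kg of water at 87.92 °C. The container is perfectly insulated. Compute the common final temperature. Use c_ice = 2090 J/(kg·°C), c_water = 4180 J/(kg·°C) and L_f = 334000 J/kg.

Energy balance with sensible and latent terms:
ice -15.02→0 °C: 0.01615·2090·15.02 = 506.98
  melt ice: 0.01615·334000 = 5394.1
  meltwater 0→T: 0.01615·4180·T = 67.51 T
  water cools: 1.078·4180·(T − 87.92) = 4506(T − 87.92)
4573.5 T = 396171 − 5901.1 = 390270
T ≈ 85.33 °C (positive, so assuming full melt was valid).

T_f ≈ 85.3 °C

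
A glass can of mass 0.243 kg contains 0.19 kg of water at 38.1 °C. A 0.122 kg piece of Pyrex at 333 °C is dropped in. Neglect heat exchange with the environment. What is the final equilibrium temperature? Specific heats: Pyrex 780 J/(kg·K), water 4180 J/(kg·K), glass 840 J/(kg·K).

Conservation of energy gives ΣQ = 0:
0.122·780·(T − 333) + 0.19·4180·(T − 38.1) + 0.243·840·(T − 38.1) = 0
95.16(T − 333) + 794.2(T − 38.1) + 204.12(T − 38.1) = 0
1093.5 T = 69724
T = 69724 / 1093.5 = 63.8 °C

T_f ≈ 63.8 °C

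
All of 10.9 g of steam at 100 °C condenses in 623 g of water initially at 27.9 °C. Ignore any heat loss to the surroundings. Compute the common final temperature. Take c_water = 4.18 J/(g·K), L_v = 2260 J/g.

Energy conservation, ΣQ = 0:
latent heat released on condensation: 10.9×2260 = 24634
  condensed water 100 °C→T: 45.56(T − 100)
  water warms: 623×4.18×(T − 27.9) = 2604.1(T − 27.9)
2649.7 T = 24634 + 4556.2 + 72656 = 101846
T ≈ 38.44 °C — below 100 °C, confirming all the steam condensed.

T_f ≈ 38.4 °C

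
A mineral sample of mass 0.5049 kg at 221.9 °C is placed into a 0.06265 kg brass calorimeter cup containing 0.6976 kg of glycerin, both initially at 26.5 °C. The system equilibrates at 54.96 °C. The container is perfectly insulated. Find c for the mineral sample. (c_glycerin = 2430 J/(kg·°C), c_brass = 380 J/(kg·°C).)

c ≈ 580 J/(kg·°C)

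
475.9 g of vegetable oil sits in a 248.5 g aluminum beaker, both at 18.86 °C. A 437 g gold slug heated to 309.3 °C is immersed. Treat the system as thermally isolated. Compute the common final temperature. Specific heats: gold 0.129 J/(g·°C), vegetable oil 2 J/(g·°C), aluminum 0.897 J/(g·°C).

T_f ≈ 32.2 °C

Let T be the final temperature. ΣQ_i = 0:
437×0.129×(T − 309.3) + 475.9×2×(T − 18.86) + 248.5×0.897×(T − 18.86) = 0
56.37(T − 309.3) + 951.8(T − 18.86) + 222.9(T − 18.86) = 0
1231.1 T = 39591
T ≈ 32.16 °C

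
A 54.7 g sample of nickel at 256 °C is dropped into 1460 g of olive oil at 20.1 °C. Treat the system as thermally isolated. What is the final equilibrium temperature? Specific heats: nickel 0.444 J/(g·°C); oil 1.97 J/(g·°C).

T_f = Σ m_i c_i T_i / Σ m_i c_i:
T_f = (24.29×256 + 2876.2×20.1) / (24.29 + 2876.2)
    = 64029 / 2900.5 ≈ 22.08 °C

T_f ≈ 22.1 °C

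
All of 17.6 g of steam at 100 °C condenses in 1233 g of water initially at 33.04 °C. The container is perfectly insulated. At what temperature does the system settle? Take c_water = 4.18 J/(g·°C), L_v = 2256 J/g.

Energy conservation, ΣQ = 0:
condense steam: −17.6·2256 = −39706
  condensate cools 100→T: 17.6·4.18·(T − 100) = 73.57(T − 100)
  water warms: 1233·4.18·(T − 33.04) = 5153.9(T − 33.04)
5227.5 T = 39706 + 7356.8 + 170286 = 217349
T ≈ 41.58 °C — below 100 °C, confirming all the steam condensed.

T_f ≈ 41.6 °C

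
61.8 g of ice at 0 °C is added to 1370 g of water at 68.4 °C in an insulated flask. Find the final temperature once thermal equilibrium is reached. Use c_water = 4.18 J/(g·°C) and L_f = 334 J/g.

T_f ≈ 62.0 °C

Let T be the final temperature. ΣQ_i = 0:
fusion: m_ice L_f = 61.8·334 = 20641
  warm the meltwater: 258.32 T
  water: 5726.6(T − 68.4)
5984.9 T = 391699 − 20641 = 371058
T ≈ 62.00 °C (positive, so assuming full melt was valid).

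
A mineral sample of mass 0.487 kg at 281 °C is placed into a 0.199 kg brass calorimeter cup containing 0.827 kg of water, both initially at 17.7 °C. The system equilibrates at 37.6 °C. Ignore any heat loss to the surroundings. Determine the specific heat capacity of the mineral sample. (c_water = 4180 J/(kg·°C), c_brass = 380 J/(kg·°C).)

c ≈ 593 J/(kg·°C)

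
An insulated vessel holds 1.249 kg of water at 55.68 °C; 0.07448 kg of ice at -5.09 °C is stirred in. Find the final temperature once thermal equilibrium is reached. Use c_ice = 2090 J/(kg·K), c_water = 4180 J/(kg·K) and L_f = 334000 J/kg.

Setting the total heat transfer to zero:
ice -5.09→0 °C: 0.07448×2090×5.09 = 792.33
  fusion: m_ice L_f = 0.07448×334000 = 24876
  warm the meltwater: 311.33 T
  water cools: 1.249×4180×(T − 55.68) = 5220.8(T − 55.68)
5532.1 T = 290695 − 25669 = 265027
T ≈ 47.91 °C — above 0 °C, consistent with complete melting.

T_f ≈ 47.9 °C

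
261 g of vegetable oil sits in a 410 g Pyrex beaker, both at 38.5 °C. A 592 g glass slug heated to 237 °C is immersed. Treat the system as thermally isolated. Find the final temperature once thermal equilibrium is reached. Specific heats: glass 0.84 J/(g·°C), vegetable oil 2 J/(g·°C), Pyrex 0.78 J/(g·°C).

T_f ≈ 112.2 °C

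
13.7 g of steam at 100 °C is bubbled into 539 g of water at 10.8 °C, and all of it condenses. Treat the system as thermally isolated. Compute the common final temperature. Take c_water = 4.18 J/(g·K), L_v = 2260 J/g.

T_f ≈ 26.4 °C

Energy balance with sensible and latent terms:
condense steam: −13.7·2260 = −30962
  condensed water 100 °C→T: 57.27(T − 100)
  original water: 2253(T − 10.8)
2310.3 T = 30962 + 5726.6 + 24333 = 61021
T ≈ 26.41 °C (< 100 °C, so full condensation is consistent).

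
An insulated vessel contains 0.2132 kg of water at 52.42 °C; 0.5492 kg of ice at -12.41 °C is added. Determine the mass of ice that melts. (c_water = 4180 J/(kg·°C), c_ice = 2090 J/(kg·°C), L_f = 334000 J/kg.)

Cooling the water to 0 °C releases 0.2132×4180×52.42 = 46715 J.
Of that, 0.5492×2090×12.41 = 14245 J goes to bring the ice to 0 °C, leaving 32471 J.
Fully melting the ice requires m_ice L_f = 0.5492×334000 = 183433 J.
32471 J < 183433 J, so only part of the ice melts and the system sits at 0 °C.
m_melt = 32471 / L_f = 0.09722 kg.

m_melted ≈ 0.0972 kg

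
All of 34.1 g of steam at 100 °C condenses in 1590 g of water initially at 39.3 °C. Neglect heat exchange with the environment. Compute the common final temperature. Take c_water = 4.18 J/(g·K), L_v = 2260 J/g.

Taking heat into each body as positive, Σ m c ΔT = 0:
latent heat released on condensation: 34.1×2260 = 77066
  condensate cools 100→T: 34.1×4.18×(T − 100) = 142.54(T − 100)
  water warms: 1590×4.18×(T − 39.3) = 6646.2(T − 39.3)
6788.7 T = 77066 + 14254 + 261196 = 352515
T ≈ 51.93 °C (< 100 °C, so full condensation is consistent).

T_f ≈ 51.9 °C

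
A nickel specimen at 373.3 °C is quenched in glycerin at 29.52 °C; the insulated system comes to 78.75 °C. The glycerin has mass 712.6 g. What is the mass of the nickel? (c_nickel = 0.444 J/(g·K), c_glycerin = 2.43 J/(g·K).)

m ≈ 652 g

|Q_nickel| = |Q_glycerin|:
m·0.444·(373.3 − 78.75) = 712.6·2.43·(78.75 − 29.52)
130.78 m = 85248  ⇒  m ≈ 651.8 g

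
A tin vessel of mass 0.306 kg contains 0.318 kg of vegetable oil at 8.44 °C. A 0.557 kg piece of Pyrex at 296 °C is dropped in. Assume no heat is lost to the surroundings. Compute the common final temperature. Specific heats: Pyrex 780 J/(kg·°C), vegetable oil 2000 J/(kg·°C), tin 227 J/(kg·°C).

T_f ≈ 118.0 °C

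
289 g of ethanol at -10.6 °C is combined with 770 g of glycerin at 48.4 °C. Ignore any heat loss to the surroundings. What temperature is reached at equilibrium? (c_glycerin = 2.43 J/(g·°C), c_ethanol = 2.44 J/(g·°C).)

T_f ≈ 32.3 °C

Conservation of energy gives ΣQ = 0:
770*2.43*(T − 48.4) + 289*2.44*(T − (-10.6)) = 0
(1871.1 + 705.16) T = 1871.1*48.4 + 705.16*(-10.6)
T = 83087 / 2576.3 = 32.3 °C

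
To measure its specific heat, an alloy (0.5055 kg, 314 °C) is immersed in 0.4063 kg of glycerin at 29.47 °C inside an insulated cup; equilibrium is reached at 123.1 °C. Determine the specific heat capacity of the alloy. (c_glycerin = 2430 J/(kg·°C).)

c ≈ 958 J/(kg·°C)

m_s c (T_s − T_f) = m_glycerin c_glycerin (T_f − T_0):
0.5055×c×(314 − 123.1) = 0.4063×2430×(123.1 − 29.47)
96.5 c = 92442  ⇒  c ≈ 957.9 J/(kg·°C)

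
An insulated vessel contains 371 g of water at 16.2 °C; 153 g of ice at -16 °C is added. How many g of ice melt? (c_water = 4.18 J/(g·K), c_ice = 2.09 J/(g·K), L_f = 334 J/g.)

Heat available from the water dropping to 0 °C: 371·4.18·16.2 = 25123 J.
Warming the ice to 0 °C takes 153·2.09·16 = 5116.3 J, leaving 20006 J for melting.
Fully melting the ice requires m_ice L_f = 153·334 = 51102 J.
That's not enough to melt it all — equilibrium is at 0 °C with ice remaining.
m_melt = 20006 / L_f = 59.9 g.

m_melted ≈ 59.9 g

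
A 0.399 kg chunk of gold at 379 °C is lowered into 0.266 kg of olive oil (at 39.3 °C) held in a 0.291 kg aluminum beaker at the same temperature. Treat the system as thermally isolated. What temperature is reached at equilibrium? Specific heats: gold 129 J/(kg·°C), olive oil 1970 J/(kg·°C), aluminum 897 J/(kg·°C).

T_f ≈ 60.2 °C

Net heat exchanged in the isolated system is zero:
0.399×129×(T − 379) + 0.266×1970×(T − 39.3) + 0.291×897×(T − 39.3) = 0
836.52 T = 50360
T = 50360 / 836.52 = 60.2 °C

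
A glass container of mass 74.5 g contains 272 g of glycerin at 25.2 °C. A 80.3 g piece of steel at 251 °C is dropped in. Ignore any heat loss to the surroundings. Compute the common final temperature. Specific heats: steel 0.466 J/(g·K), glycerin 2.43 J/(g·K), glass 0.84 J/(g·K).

T_f ≈ 36.3 °C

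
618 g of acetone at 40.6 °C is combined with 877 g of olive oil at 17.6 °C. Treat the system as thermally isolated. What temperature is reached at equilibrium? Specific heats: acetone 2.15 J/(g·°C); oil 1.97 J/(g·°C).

T_f = Σ m_i c_i T_i / Σ m_i c_i:
T_f = (1328.7*40.6 + 1727.7*17.6) / (1328.7 + 1727.7)
    = 84353 / 3056.4 ≈ 27.60 °C

T_f ≈ 27.6 °C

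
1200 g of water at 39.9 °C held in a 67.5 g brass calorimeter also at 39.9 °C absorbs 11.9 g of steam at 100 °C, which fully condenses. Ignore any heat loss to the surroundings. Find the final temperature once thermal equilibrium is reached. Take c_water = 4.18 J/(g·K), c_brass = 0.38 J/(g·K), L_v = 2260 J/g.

T_f ≈ 45.8 °C

Let T be the final temperature. ΣQ_i = 0:
condense steam: −11.9×2260 = −26894; condensate cools 100→T: 11.9×4.18×(T − 100) = 49.74(T − 100); water warms: 1200×4.18×(T − 39.9) = 5016(T − 39.9); brass cup: 67.5×0.38×(T − 39.9) = 25.65(T − 39.9)
5091.4 T = 26894 + 4974.2 + 201162 = 233030
T ≈ 45.77 °C (< 100 °C, so full condensation is consistent).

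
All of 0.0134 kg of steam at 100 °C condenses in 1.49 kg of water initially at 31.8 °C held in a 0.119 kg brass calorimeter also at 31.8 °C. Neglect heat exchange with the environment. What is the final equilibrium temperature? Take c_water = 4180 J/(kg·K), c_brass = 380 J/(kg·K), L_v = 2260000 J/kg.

T_f ≈ 37.2 °C

Let T be the final temperature. ΣQ_i = 0:
condense steam: −0.0134×2260000 = −30284; condensed water 100 °C→T: 56.01(T − 100); original water: 6228.2(T − 31.8); cup: 45.22(T − 31.8)
6329.4 T = 30284 + 5601.2 + 199495 = 235380
T ≈ 37.19 °C — below 100 °C, confirming all the steam condensed.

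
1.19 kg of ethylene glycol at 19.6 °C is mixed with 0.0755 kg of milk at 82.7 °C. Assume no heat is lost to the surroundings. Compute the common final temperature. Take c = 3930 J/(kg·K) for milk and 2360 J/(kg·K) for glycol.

Energy conservation, ΣQ = 0:
0.0755*3930*(T − 82.7) + 1.19*2360*(T − 19.6) = 0
296.71(T − 82.7) + 2808.4(T − 19.6) = 0
(296.71 + 2808.4) T = 296.71*82.7 + 2808.4*19.6
T ≈ 25.63 °C

T_f ≈ 25.6 °C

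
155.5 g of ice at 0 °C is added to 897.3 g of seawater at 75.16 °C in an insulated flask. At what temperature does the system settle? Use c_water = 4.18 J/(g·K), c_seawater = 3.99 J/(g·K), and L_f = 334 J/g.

Energy conservation, ΣQ = 0:
melt ice: 155.5×334 = 51937
  warm the meltwater: 649.99 T
  seawater cools: 897.3×3.99×(T − 75.16) = 3580.2(T − 75.16)
4230.2 T = 269090 − 51937 = 217153
T ≈ 51.33 °C — above 0 °C, consistent with complete melting.

T_f ≈ 51.3 °C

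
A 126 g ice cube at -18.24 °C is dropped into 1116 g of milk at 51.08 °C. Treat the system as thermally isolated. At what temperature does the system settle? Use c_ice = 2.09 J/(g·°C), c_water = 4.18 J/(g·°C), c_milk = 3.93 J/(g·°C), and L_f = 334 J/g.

Let T be the final temperature. ΣQ_i = 0:
ice -18.24→0 °C: 126·2.09·18.24 = 4803.3; fusion: m_ice L_f = 126·334 = 42084; meltwater 0→T: 126·4.18·T = 526.68 T; milk cools: 1116·3.93·(T − 51.08) = 4385.9(T − 51.08)
4912.6 T = 224031 − 46887 = 177143
T ≈ 36.06 °C. Since T > 0 °C, the all-ice-melts assumption holds.

T_f ≈ 36.1 °C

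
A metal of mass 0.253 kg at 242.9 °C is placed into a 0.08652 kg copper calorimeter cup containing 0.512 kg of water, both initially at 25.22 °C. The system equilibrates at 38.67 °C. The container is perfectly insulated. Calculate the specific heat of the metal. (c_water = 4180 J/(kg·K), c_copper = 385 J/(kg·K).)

c ≈ 566 J/(kg·K)

Taking heat into each body as positive, Σ m c ΔT = 0:
0.253·c·(38.67 − 242.9) + 0.512·4180·(38.67 − 25.22) + 0.08652·385·(38.67 − 25.22) = 0
-51.67 c = -29233
c = -29233/-51.67 ≈ 565.8 J/(kg·K)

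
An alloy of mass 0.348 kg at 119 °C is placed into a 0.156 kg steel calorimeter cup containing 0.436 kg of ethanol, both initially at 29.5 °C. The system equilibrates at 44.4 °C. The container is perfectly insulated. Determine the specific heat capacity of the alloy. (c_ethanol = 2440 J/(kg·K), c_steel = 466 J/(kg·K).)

c ≈ 652 J/(kg·K)

Heat gained plus heat lost sum to zero:
0.348·c·(44.4 − 119) + 0.436·2440·(44.4 − 29.5) + 0.156·466·(44.4 − 29.5) = 0
-25.96 c = -16934
c = -16934/-25.96 ≈ 652.3 J/(kg·K)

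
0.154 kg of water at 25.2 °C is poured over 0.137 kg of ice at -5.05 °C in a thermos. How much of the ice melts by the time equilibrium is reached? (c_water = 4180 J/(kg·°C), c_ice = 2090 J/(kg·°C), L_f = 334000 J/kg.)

Cooling the water to 0 °C releases 0.154·4180·25.2 = 16222 J.
Of that, 0.137·2090·5.05 = 1446 J goes to bring the ice to 0 °C, leaving 14776 J.
To melt every bit of ice: 0.137·334000 = 45758 J.
That's not enough to melt it all — equilibrium is at 0 °C with ice remaining.
m_melt = 14776 / L_f = 0.04424 kg.

m_melted ≈ 0.0442 kg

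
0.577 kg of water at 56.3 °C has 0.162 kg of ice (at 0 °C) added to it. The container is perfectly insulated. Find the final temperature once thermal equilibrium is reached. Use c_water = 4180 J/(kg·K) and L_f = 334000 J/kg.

T_f ≈ 26.4 °C

Heat gained plus heat lost sum to zero:
latent heat to melt: 0.162×334000 = 54108; meltwater 0→T: 0.162×4180×T = 677.16 T; water cools: 0.577×4180×(T − 56.3) = 2411.9(T − 56.3)
3089 T = 135788 − 54108 = 81680
T ≈ 26.44 °C — above 0 °C, consistent with complete melting.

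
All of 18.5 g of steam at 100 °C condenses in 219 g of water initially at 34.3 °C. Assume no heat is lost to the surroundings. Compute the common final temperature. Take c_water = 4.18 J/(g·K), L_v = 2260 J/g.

T_f ≈ 81.5 °C

Heat gained plus heat lost sum to zero:
steam→water at 100 °C releases m L_v = 18.5·2260 = 41810; condensate cools 100→T: 18.5·4.18·(T − 100) = 77.33(T − 100); original water: 915.42(T − 34.3)
992.75 T = 41810 + 7733 + 31399 = 80942
T ≈ 81.53 °C (< 100 °C, so full condensation is consistent).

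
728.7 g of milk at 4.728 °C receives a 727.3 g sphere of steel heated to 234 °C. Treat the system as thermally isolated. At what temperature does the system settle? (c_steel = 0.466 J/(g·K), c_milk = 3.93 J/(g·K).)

T_f ≈ 29.0 °C

Energy conservation, ΣQ = 0:
727.3×0.466×(T − 234) + 728.7×3.93×(T − 4.728) = 0
338.92(T − 234) + 2863.8(T − 4.728) = 0
3202.7 T = 92848
T ≈ 28.99 °C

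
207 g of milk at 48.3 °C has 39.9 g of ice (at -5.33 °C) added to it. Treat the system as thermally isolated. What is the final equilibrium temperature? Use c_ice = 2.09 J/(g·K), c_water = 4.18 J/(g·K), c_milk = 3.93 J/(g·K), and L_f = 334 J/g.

T_f ≈ 26.0 °C

Energy balance with sensible and latent terms:
warm ice to 0 °C: 39.9×2.09×(0 − (-5.33)) = 444.47
  latent heat to melt: 39.9×334 = 13327
  warm the meltwater: 166.78 T
  milk cools: 207×3.93×(T − 48.3) = 813.51(T − 48.3)
980.29 T = 39293 − 13771 = 25521
T ≈ 26.03 °C — above 0 °C, consistent with complete melting.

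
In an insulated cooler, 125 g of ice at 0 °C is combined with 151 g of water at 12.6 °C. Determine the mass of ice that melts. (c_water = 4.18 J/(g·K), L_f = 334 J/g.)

m_melted ≈ 23.8 g

Heat available from the water dropping to 0 °C: 151×4.18×12.6 = 7952.9 J.
Melting all 125 g of ice would need 125×334 = 41750 J.
Since 7952.9 < 41750 J, not all the ice melts; equilibrium is at 0 °C.
Mass melted = 7952.9/334 ≈ 23.81 g.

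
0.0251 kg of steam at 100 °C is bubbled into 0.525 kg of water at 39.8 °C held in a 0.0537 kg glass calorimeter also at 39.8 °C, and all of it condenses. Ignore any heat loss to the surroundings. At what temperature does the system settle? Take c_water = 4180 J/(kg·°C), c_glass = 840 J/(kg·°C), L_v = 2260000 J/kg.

T_f ≈ 66.7 °C

Heat gained plus heat lost sum to zero:
latent heat released on condensation: 0.0251×2260000 = 56726; condensate cools 100→T: 0.0251×4180×(T − 100) = 104.92(T − 100); water warms: 0.525×4180×(T − 39.8) = 2194.5(T − 39.8); cup: 45.11(T − 39.8)
2344.5 T = 56726 + 10492 + 89136 = 156354
T ≈ 66.69 °C (< 100 °C, so full condensation is consistent).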